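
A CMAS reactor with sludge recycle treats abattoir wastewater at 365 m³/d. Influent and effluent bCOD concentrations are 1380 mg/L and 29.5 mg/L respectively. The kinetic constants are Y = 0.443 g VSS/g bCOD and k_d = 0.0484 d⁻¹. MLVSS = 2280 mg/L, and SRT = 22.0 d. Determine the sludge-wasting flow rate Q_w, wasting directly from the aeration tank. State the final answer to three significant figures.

Rearranging the biomass balance for a CMAS with decay, V = Y·Q·ΔS·θ_c / [X·(1+k_d θ_c)] = 0.443 × 365 × (1380 − 29.5) × 22.0 / [2280 × (1 + 0.0484 × 22.0)] = 4.8×10^6 / 4708 = 1020 m³.
For wasting at MLVSS concentration, Q_w = V/θ_c = 1020/22.0 = 46.39 m³/d.

Q_w ≈ 46.4 m³/d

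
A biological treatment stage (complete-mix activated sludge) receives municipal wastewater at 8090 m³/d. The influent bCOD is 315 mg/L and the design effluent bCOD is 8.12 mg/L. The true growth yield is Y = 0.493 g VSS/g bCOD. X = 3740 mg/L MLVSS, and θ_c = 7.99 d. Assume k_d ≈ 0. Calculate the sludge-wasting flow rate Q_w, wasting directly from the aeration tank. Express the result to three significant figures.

Q_w ≈ 327 m³/d

With k_d = 0 the design equation reduces to V = Y Q (S₀−S) θ_c / X = 0.493 × 8090 × (315 − 8.12) × 7.99 / 3740 = 2615 m³.
With mixed-liquor wasting, θ_c = V/Q_w, so Q_w = V/θ_c = 2615/7.99 = 327.3 m³/d.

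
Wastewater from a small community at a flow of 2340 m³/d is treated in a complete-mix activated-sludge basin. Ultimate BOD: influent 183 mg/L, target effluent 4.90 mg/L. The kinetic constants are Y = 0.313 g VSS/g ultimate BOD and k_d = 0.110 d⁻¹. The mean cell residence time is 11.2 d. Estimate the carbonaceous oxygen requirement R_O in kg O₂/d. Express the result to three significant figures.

Y_obs = Y / (1 + k_d θ_c) = 0.313 / (1 + 0.110 × 11.2) = 0.313 / 2.232 = 0.1402.
Substrate removed = Q·(S₀ − S) = 2340 m³/d × (183 − 4.90) g/m³ = 4.17×10^5 g/d = 416.8 kg/d.
P_X = Y_obs·Q·(S₀ − S) = 0.1402 × 416.8 = 58.44 kg VSS/d.
R_O = Q·(S₀ − S) − 1.42·P_X = 416.8 − 1.42 × 58.44 = 333.8 kg O₂/d.

R_O ≈ 334 kg O₂/d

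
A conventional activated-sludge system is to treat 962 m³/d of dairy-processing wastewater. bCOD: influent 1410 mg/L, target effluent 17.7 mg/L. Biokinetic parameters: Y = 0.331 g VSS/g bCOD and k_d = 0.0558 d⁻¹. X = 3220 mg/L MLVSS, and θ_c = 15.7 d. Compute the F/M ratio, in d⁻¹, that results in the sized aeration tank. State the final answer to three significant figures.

Steady-state biomass mass balance: V·X·(1 + k_d·θ_c) = Y·Q·(S₀ − S)·θ_c, so V = 0.331 × 962 × (1410 − 17.7) × 15.7 / [3220 × (1 + 0.0558 × 15.7)] = 6.96×10^6 / 6041 = 1152 m³.
F/M = applied load / biomass = Q·S₀/(V·X) = 962 × 1410 / (1152 × 3220) = 0.3656 d⁻¹.

F/M ≈ 0.366 d⁻¹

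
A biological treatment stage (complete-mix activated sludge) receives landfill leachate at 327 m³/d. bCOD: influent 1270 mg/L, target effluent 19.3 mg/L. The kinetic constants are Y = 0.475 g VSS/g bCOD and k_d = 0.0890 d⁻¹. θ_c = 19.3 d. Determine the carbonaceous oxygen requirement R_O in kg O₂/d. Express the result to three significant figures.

R_O ≈ 307 kg O₂/d

Correct the yield for decay: Y_obs = Y/(1 + k_d θ_c) = 0.475 / (1 + 0.0890 × 19.3) = 0.475 / 2.718 = 0.1748.
Q·(S₀ − S) = 327 × (1270 − 19.3) × 10⁻³ = 409.0 kg/d removed.
P_X = Y_obs·Q·(S₀ − S) = 0.1748 × 409.0 = 71.48 kg VSS/d.
R_O = Q·ΔS − 1.42 P_X = 409.0 − 101.5 = 307.5 kg O₂/d.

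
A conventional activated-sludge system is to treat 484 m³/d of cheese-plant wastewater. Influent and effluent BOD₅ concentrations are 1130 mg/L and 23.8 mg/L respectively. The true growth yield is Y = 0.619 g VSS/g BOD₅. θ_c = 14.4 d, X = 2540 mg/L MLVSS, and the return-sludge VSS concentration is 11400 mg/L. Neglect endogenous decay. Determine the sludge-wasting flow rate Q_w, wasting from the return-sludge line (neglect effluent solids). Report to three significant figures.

Q_w ≈ 29.1 m³/d

V·X = Y·Q·ΔS·θ_c gives V = 0.619 × 484 × (1130 − 23.8) × 14.4 / 2540 = 1879 m³.
Q_w = (V·X)/(θ_c X_r) = 1879 × 2540 / (14.4 × 11400) = 29.07 m³/d.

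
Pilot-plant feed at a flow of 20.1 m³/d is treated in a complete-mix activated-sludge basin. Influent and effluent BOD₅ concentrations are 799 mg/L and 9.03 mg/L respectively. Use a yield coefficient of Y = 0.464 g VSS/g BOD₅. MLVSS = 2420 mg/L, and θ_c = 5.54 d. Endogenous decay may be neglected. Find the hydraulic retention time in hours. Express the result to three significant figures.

τ ≈ 20.1 h

V·X = Y·Q·ΔS·θ_c gives V = 0.464 × 20.1 × (799 − 9.03) × 5.54 / 2420 = 16.87 m³.
τ = V/Q = 16.87/20.1 = 0.8391 d, or 20.14 h.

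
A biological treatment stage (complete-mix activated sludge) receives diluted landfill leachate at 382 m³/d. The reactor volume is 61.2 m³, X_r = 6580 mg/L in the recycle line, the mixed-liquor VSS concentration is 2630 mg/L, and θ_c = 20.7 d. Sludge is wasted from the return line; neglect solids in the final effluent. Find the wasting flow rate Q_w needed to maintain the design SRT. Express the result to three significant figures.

θ_c = V·X/(Q_w·X_r) when wasting from the recycle, so Q_w = V·X/(θ_c·X_r) = 61.20 × 2630 / (20.7 × 6580) = 1.182 m³/d.

Q_w ≈ 1.18 m³/d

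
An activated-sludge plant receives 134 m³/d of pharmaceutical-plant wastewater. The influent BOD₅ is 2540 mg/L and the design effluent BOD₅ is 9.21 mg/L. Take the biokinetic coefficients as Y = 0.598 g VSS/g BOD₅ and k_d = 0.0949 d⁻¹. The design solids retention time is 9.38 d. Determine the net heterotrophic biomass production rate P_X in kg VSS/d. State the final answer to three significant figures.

The observed yield is Y_obs = Y/(1 + k_d·θ_c) = 0.598 / (1 + 0.0949 × 9.38) = 0.598 / 1.890 = 0.3164 g VSS per g BOD₅ removed.
Mass of BOD₅ removed per day: Q(S₀ − S) = 134 × 2531 g/m³ = 339.1 kg/d.
P_X = Y_obs · Q(S₀ − S) = 0.3164 × 339.1 = 107.3 kg VSS/d.

P_X ≈ 107 kg VSS/d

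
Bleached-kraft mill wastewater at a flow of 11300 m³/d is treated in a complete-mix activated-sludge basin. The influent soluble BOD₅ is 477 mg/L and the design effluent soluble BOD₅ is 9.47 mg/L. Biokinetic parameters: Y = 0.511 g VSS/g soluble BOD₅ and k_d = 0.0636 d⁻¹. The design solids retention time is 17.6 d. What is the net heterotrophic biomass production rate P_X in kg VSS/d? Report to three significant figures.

P_X ≈ 1270 kg VSS/d

Observed yield with endogenous decay: Y_obs = Y / (1 + k_d·θ_c) = 0.511 / (1 + 0.0636 × 17.6) = 0.511 / 2.119 = 0.2411 g VSS/g soluble BOD₅.
Substrate removed = Q·(S₀ − S) = 11300 m³/d × (477 − 9.47) g/m³ = 5.28×10^6 g/d = 5283 kg/d.
Biomass produced: P_X = Y_obs·Q·ΔS = 0.2411 × 5283 ≈ 1274 kg VSS/d.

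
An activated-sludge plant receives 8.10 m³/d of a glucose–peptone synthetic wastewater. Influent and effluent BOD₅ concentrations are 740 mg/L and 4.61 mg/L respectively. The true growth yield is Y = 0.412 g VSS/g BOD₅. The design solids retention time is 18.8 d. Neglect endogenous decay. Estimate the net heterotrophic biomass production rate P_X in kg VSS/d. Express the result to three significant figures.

P_X ≈ 2.45 kg VSS/d

No decay correction is needed, so Y_obs = Y = 0.412.
ΔS = 740 − 4.61 = 735.4 mg/L, so the substrate removal rate is 8.10 × 735.4/1000 = 5.957 kg BOD₅/d.
Biomass produced: P_X = Y_obs·Q·ΔS = 0.4120 × 5.957 ≈ 2.454 kg VSS/d.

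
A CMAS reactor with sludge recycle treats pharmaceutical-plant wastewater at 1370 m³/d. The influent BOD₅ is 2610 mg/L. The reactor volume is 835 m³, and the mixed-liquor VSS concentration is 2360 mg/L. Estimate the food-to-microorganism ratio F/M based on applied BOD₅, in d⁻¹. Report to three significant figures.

F/M ≈ 1.81 d⁻¹

Food-to-microorganism ratio F/M = Q S₀ / (V X) = 1370 × 2610 / (835.0 × 2360) = 1.815 d⁻¹.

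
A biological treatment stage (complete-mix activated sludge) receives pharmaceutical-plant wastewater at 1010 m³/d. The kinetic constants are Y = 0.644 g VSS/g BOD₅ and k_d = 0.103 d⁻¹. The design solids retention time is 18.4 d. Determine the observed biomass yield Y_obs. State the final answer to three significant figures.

Y_obs ≈ 0.222 g VSS/g BOD₅

Correct the yield for decay: Y_obs = Y/(1 + k_d θ_c) = 0.644 / (1 + 0.103 × 18.4) = 0.644 / 2.895 = 0.2224.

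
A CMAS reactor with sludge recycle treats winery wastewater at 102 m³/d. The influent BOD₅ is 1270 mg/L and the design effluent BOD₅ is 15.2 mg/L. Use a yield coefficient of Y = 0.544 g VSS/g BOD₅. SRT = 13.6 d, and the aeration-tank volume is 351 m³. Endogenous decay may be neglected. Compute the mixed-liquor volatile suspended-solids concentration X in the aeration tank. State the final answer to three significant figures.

X ≈ 2700 mg/L

Without decay, X = Y Q (S₀−S) θ_c / V = 0.544 × 102 × (1270 − 15.2) × 13.6 / 351 = 2698 mg/L.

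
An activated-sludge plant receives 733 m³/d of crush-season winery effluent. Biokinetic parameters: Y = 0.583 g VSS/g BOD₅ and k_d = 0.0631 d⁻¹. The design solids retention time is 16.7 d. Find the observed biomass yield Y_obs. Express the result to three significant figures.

Y_obs ≈ 0.284 g VSS/g BOD₅

Observed yield with endogenous decay: Y_obs = Y / (1 + k_d·θ_c) = 0.583 / (1 + 0.0631 × 16.7) = 0.583 / 2.054 = 0.2839 g VSS/g BOD₅.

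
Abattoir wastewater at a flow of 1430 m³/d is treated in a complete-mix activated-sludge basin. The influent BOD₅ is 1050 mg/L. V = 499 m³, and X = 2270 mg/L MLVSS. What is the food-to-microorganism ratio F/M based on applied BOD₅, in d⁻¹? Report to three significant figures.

F/M = Q·S₀ / (V·X) = 1430 × 1050 / (499.0 × 2270) = 1.326 g BOD₅·(g VSS·d)⁻¹.

F/M ≈ 1.33 d⁻¹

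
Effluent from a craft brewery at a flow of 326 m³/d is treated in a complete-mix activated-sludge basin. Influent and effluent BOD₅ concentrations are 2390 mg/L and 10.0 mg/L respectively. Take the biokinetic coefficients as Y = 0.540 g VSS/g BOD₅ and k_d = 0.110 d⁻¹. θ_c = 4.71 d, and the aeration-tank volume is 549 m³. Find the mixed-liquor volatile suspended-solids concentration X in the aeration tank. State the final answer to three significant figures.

X ≈ 2370 mg/L

X = Y·Q·ΔS·θ_c / [V·(1 + k_d θ_c)] = 0.540 × 326 × (2390 − 10.0) × 4.71 / [549 × (1 + 0.110 × 4.71)] = 2368 mg/L.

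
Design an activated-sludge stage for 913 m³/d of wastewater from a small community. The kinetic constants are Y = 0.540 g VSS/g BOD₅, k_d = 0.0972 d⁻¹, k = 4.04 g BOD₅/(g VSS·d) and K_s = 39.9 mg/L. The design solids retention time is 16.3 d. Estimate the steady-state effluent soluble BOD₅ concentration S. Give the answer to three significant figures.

S ≈ 3.13 mg/L

For a completely mixed reactor with recycle the Lawrence–McCarty relation gives S = K_s·(1 + k_d·θ_c) / [θ_c·(Y·k − k_d) − 1] = 39.9 × (1 + 0.0972 × 16.3) / [16.3 × (0.540 × 4.04 − 0.0972) − 1] = 103.1 / 32.98 = 3.127 mg/L.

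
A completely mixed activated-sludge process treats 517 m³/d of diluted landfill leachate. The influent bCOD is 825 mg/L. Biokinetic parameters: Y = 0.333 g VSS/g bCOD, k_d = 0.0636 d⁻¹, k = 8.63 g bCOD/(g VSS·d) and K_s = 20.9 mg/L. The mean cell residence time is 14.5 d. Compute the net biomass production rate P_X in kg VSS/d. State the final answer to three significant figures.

P_X ≈ 73.8 kg VSS/d

From the Monod/SRT balance for a CMAS, S = K_s·(1+k_d θ_c)/[θ_c·(Y k − k_d) − 1] = 20.9 × (1 + 0.0636 × 14.5) / [14.5 × (0.333 × 8.63 − 0.0636) − 1] = 40.17 / 39.75 = 1.011 mg/L.
Y_obs = Y / (1 + k_d θ_c) = 0.333 / (1 + 0.0636 × 14.5) = 0.333 / 1.922 = 0.1732.
Q·(S₀ − S) = 517 × (825 − 1.01) × 10⁻³ = 426.0 kg/d removed.
Biomass produced: P_X = Y_obs·Q·ΔS = 0.1732 × 426.0 ≈ 73.80 kg VSS/d.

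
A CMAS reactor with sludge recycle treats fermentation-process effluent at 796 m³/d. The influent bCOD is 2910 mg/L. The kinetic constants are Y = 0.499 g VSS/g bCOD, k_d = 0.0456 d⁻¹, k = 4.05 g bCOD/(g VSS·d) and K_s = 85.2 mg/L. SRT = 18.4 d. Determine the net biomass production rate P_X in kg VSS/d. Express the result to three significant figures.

For a completely mixed reactor with recycle the Lawrence–McCarty relation gives S = K_s·(1 + k_d·θ_c) / [θ_c·(Y·k − k_d) − 1] = 85.2 × (1 + 0.0456 × 18.4) / [18.4 × (0.499 × 4.05 − 0.0456) − 1] = 156.7 / 35.35 = 4.433 mg/L.
Observed yield with endogenous decay: Y_obs = Y / (1 + k_d·θ_c) = 0.499 / (1 + 0.0456 × 18.4) = 0.499 / 1.839 = 0.2713 g VSS/g bCOD.
Substrate removed = Q·(S₀ − S) = 796 m³/d × (2910 − 4.43) g/m³ = 2.31×10^6 g/d = 2313 kg/d.
So the net sludge growth is P_X = 0.2713 × 2313 = 627.6 kg VSS/d.

P_X ≈ 628 kg VSS/d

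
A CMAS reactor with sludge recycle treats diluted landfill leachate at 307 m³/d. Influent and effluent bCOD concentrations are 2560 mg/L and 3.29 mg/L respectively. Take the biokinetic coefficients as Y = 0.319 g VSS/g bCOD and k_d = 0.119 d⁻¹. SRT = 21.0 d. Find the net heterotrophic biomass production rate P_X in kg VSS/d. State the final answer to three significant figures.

The observed yield is Y_obs = Y/(1 + k_d·θ_c) = 0.319 / (1 + 0.119 × 21.0) = 0.319 / 3.499 = 0.09117 g VSS per g bCOD removed.
ΔS = 2560 − 3.29 = 2557 mg/L, so the substrate removal rate is 307 × 2557/1000 = 784.9 kg bCOD/d.
So the net sludge growth is P_X = 0.09117 × 784.9 = 71.56 kg VSS/d.

P_X ≈ 71.6 kg VSS/d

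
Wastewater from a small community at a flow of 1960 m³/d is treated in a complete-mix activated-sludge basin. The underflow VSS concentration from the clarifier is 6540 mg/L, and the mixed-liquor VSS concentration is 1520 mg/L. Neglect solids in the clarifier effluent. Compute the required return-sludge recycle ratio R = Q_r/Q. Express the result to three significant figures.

R ≈ 0.303

R = Q_r/Q = X/(X_r − X) = 1520 / (6540 − 1520) = 0.3028.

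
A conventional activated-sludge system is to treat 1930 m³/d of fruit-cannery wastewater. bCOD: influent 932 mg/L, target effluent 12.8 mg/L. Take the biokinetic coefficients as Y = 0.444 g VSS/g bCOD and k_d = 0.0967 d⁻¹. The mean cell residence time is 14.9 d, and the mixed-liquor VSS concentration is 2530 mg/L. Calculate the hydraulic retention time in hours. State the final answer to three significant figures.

τ ≈ 23.6 h

Steady-state biomass mass balance: V·X·(1 + k_d·θ_c) = Y·Q·(S₀ − S)·θ_c, so V = 0.444 × 1930 × (932 − 12.8) × 14.9 / [2530 × (1 + 0.0967 × 14.9)] = 1.17×10^7 / 6175 = 1901 m³.
Hydraulic retention time τ = V/Q = 1901 / 1930 = 0.9847 d = 23.63 h.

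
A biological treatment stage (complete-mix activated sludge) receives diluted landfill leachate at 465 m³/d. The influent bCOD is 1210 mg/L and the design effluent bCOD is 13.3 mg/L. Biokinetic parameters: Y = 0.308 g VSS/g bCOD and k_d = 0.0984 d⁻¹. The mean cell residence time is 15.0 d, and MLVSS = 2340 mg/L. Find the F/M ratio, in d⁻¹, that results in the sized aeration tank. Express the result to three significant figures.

From the SRT design equation V = Y Q (S₀−S) θ_c / [X (1 + k_d θ_c)] = 0.308 × 465 × (1210 − 13.3) × 15.0 / [2340 × (1 + 0.0984 × 15.0)] = 2.57×10^6 / 5794 = 443.7 m³.
F/M = applied load / biomass = Q·S₀/(V·X) = 465 × 1210 / (443.7 × 2340) = 0.5419 d⁻¹.

F/M ≈ 0.542 d⁻¹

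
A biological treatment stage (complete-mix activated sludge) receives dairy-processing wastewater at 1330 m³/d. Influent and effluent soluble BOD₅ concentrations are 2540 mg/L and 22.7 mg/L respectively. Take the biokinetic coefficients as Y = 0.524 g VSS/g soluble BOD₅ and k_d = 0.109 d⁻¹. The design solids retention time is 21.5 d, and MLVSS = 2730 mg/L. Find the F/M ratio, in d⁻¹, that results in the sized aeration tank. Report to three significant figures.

Steady-state biomass mass balance: V·X·(1 + k_d·θ_c) = Y·Q·(S₀ − S)·θ_c, so V = 0.524 × 1330 × (2540 − 22.7) × 21.5 / [2730 × (1 + 0.109 × 21.5)] = 3.77×10^7 / 9128 = 4132 m³.
Food-to-microorganism ratio F/M = Q S₀ / (V X) = 1330 × 2540 / (4132 × 2730) = 0.2995 d⁻¹.

F/M ≈ 0.299 d⁻¹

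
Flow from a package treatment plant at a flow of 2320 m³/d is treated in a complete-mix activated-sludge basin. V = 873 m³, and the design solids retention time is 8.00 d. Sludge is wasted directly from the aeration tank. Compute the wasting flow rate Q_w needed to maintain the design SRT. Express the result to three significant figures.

For wasting at MLVSS concentration, Q_w = V/θ_c = 873.0/8.00 = 109.1 m³/d.

Q_w ≈ 109 m³/d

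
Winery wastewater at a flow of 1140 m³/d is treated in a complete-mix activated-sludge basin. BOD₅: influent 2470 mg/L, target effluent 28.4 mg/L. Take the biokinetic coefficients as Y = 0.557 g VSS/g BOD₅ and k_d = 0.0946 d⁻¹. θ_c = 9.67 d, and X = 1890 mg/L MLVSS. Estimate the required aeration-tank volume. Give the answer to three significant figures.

V ≈ 4140 m³

Rearranging the biomass balance for a CMAS with decay, V = Y·Q·ΔS·θ_c / [X·(1+k_d θ_c)] = 0.557 × 1140 × (2470 − 28.4) × 9.67 / [1890 × (1 + 0.0946 × 9.67)] = 1.5×10^7 / 3619 = 4143 m³.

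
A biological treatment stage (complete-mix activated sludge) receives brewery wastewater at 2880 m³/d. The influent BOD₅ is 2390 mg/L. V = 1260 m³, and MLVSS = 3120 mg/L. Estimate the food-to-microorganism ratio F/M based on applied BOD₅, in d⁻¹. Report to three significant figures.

F/M ≈ 1.75 d⁻¹

F/M = Q·S₀ / (V·X) = 2880 × 2390 / (1260 × 3120) = 1.751 g BOD₅·(g VSS·d)⁻¹.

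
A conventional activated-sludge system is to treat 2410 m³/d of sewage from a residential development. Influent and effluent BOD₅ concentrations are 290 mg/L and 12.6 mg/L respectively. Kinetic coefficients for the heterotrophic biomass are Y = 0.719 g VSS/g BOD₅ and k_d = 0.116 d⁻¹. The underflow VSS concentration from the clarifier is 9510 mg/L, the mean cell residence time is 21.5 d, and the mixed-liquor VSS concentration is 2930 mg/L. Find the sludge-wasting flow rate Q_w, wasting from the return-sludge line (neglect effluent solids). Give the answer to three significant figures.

Q_w ≈ 14.5 m³/d

Rearranging the biomass balance for a CMAS with decay, V = Y·Q·ΔS·θ_c / [X·(1+k_d θ_c)] = 0.719 × 2410 × (290 − 12.6) × 21.5 / [2930 × (1 + 0.116 × 21.5)] = 1.03×10^7 / 10237 = 1009 m³.
Q_w = (V·X)/(θ_c X_r) = 1009 × 2930 / (21.5 × 9510) = 14.47 m³/d.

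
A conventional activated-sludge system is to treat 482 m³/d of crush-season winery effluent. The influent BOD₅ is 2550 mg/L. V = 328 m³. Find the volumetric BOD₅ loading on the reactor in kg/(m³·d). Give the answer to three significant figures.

L_v ≈ 3.75 kg BOD₅/(m³·d)

Applied BOD₅ load per unit volume = Q·S₀/V = (482 × 2550/1000)/328.0 = 3.747 kg BOD₅·m⁻³·d⁻¹.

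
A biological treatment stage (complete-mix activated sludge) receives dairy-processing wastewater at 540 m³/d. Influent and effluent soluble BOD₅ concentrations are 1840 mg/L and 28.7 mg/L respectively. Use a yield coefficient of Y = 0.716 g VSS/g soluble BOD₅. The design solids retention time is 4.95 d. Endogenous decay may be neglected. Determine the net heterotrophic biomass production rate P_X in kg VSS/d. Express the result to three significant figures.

Since k_d ≈ 0, Y_obs = Y = 0.716 g VSS/g soluble BOD₅.
Substrate removed = Q·(S₀ − S) = 540 m³/d × (1840 − 28.7) g/m³ = 9.78×10^5 g/d = 978.1 kg/d.
P_X = Y_obs · Q(S₀ − S) = 0.7160 × 978.1 = 700.3 kg VSS/d.

P_X ≈ 700 kg VSS/d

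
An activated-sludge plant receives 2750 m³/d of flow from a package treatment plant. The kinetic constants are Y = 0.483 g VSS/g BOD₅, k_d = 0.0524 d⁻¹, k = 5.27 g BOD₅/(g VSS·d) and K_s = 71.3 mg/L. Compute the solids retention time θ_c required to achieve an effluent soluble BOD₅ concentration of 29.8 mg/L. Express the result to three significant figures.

At the target effluent, Y k S/(K_s+S) = 0.483×5.27×29.8/101.1 = 0.7503 d⁻¹.
1/θ_c = 0.7503 − 0.0524 = 0.6979 d⁻¹, so θ_c = 1.433 d.

θ_c ≈ 1.43 d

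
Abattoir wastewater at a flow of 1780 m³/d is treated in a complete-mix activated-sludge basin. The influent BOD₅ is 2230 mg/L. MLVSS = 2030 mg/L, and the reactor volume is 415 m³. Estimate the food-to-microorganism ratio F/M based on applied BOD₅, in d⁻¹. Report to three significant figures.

Food-to-microorganism ratio F/M = Q S₀ / (V X) = 1780 × 2230 / (415.0 × 2030) = 4.712 d⁻¹.

F/M ≈ 4.71 d⁻¹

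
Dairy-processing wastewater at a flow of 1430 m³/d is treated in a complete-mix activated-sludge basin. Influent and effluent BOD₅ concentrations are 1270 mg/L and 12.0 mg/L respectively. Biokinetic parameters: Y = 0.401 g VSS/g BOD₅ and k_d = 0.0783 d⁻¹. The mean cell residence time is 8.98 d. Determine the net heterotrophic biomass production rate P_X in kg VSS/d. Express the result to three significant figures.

P_X ≈ 424 kg VSS/d

Y_obs = Y / (1 + k_d θ_c) = 0.401 / (1 + 0.0783 × 8.98) = 0.401 / 1.703 = 0.2354.
ΔS = 1270 − 12.0 = 1258 mg/L, so the substrate removal rate is 1430 × 1258/1000 = 1799 kg BOD₅/d.
P_X = Y_obs · Q(S₀ − S) = 0.2354 × 1799 = 423.6 kg VSS/d.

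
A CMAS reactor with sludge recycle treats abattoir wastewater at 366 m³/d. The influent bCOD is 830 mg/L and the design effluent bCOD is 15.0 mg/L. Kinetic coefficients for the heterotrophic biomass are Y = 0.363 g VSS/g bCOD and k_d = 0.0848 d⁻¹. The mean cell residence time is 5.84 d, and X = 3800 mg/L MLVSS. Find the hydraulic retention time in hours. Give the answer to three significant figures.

Rearranging the biomass balance for a CMAS with decay, V = Y·Q·ΔS·θ_c / [X·(1+k_d θ_c)] = 0.363 × 366 × (830 − 15.0) × 5.84 / [3800 × (1 + 0.0848 × 5.84)] = 6.32×10^5 / 5682 = 111.3 m³.
τ = V/Q = 111.3/366 = 0.3041 d, or 7.298 h.

τ ≈ 7.30 h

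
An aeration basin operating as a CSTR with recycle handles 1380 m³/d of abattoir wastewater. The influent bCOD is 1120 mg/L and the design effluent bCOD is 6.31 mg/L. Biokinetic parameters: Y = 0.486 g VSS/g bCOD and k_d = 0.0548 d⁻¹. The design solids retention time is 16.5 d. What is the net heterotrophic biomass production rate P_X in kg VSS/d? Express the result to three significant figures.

The observed yield is Y_obs = Y/(1 + k_d·θ_c) = 0.486 / (1 + 0.0548 × 16.5) = 0.486 / 1.904 = 0.2552 g VSS per g bCOD removed.
ΔS = 1120 − 6.31 = 1114 mg/L, so the substrate removal rate is 1380 × 1114/1000 = 1537 kg bCOD/d.
Biomass produced: P_X = Y_obs·Q·ΔS = 0.2552 × 1537 ≈ 392.3 kg VSS/d.

P_X ≈ 392 kg VSS/d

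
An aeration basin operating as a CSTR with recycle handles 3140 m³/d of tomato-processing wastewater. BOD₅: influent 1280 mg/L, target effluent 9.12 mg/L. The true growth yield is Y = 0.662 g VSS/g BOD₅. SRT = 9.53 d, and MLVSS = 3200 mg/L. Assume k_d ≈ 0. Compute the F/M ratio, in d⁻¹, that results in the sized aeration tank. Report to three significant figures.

F/M ≈ 0.160 d⁻¹

With k_d = 0 the design equation reduces to V = Y Q (S₀−S) θ_c / X = 0.662 × 3140 × (1280 − 9.12) × 9.53 / 3200 = 7867 m³.
F/M = Q·S₀ / (V·X) = 3140 × 1280 / (7867 × 3200) = 0.1596 g BOD₅·(g VSS·d)⁻¹.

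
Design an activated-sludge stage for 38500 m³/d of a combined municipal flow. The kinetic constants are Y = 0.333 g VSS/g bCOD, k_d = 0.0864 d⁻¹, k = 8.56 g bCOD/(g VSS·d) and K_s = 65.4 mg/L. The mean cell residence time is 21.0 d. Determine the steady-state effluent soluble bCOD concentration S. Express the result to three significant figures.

For a completely mixed reactor with recycle the Lawrence–McCarty relation gives S = K_s·(1 + k_d·θ_c) / [θ_c·(Y·k − k_d) − 1] = 65.4 × (1 + 0.0864 × 21.0) / [21.0 × (0.333 × 8.56 − 0.0864) − 1] = 184.1 / 57.05 = 3.227 mg/L.

S ≈ 3.23 mg/L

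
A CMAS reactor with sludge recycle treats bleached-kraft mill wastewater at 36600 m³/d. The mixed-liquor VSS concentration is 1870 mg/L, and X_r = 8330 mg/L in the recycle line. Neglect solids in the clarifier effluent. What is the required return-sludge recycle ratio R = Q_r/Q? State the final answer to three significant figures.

R ≈ 0.289

R = Q_r/Q = X/(X_r − X) = 1870 / (8330 − 1870) = 0.2895.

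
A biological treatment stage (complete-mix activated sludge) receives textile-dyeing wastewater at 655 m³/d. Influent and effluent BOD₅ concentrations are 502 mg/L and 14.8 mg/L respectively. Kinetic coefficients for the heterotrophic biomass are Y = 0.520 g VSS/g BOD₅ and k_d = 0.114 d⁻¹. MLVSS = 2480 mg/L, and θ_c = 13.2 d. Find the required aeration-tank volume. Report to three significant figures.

From the SRT design equation V = Y Q (S₀−S) θ_c / [X (1 + k_d θ_c)] = 0.520 × 655 × (502 − 14.8) × 13.2 / [2480 × (1 + 0.114 × 13.2)] = 2.19×10^6 / 6212 = 352.6 m³.

V ≈ 353 m³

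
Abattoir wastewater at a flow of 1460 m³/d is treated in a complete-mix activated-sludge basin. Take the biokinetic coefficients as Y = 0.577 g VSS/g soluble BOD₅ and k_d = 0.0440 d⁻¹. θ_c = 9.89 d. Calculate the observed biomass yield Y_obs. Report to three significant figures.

The observed yield is Y_obs = Y/(1 + k_d·θ_c) = 0.577 / (1 + 0.0440 × 9.89) = 0.577 / 1.435 = 0.4020 g VSS per g soluble BOD₅ removed.

Y_obs ≈ 0.402 g VSS/g soluble BOD₅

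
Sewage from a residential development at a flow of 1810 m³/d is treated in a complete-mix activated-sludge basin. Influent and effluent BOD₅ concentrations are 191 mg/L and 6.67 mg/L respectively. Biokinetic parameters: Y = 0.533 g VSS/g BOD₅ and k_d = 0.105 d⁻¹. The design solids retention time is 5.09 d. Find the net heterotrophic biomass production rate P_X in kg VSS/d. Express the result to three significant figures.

Y_obs = Y / (1 + k_d θ_c) = 0.533 / (1 + 0.105 × 5.09) = 0.533 / 1.534 = 0.3474.
Substrate removed = Q·(S₀ − S) = 1810 m³/d × (191 − 6.67) g/m³ = 3.34×10^5 g/d = 333.6 kg/d.
Net biomass production P_X = Y_obs × Q·(S₀ − S) = 0.3474 × 333.6 = 115.9 kg VSS/d.

P_X ≈ 116 kg VSS/d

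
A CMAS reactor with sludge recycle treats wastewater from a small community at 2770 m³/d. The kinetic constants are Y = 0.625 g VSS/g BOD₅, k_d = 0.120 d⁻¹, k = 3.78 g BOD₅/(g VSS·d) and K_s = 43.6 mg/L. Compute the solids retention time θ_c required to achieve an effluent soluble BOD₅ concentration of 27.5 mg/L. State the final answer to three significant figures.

From 1/θ_c = Y·k·S/(K_s + S) − k_d: Y·k·S/(K_s+S) = 0.625 × 3.78 × 27.5 / (43.6 + 27.5) = 0.9138 d⁻¹.
θ_c = 1/(μ − k_d) = 1/(0.9138 − 0.120) = 1/0.7938 = 1.260 d.

θ_c ≈ 1.26 d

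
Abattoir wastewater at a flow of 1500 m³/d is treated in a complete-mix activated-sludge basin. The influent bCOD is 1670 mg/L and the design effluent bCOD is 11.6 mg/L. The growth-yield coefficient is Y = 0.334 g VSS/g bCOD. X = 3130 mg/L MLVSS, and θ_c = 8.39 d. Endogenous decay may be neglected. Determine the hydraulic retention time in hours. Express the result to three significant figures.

τ ≈ 35.6 h

Biomass mass balance (decay neglected): V·X = Y·Q·(S₀ − S)·θ_c, so V = 0.334 × 1500 × (1670 − 11.6) × 8.39 / 3130 = 2227 m³.
HRT = V/Q = 2227 m³ / 1500 m³·d⁻¹ = 1.485 d × 24 = 35.63 h.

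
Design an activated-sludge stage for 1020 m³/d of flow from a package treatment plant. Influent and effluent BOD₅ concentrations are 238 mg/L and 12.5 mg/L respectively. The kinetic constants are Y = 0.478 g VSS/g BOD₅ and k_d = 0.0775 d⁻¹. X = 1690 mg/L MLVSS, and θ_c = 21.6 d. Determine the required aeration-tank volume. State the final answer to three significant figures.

V ≈ 526 m³

Rearranging the biomass balance for a CMAS with decay, V = Y·Q·ΔS·θ_c / [X·(1+k_d θ_c)] = 0.478 × 1020 × (238 − 12.5) × 21.6 / [1690 × (1 + 0.0775 × 21.6)] = 2.37×10^6 / 4519 = 525.5 m³.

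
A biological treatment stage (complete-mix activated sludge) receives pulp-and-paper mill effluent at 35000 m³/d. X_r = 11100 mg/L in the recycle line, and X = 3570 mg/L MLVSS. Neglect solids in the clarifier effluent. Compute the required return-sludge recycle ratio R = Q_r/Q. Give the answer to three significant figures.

Mass balance around the secondary clarifier (neglecting effluent solids): R = X / (X_r − X) = 3570 / (11100 − 3570) = 0.4741.

R ≈ 0.474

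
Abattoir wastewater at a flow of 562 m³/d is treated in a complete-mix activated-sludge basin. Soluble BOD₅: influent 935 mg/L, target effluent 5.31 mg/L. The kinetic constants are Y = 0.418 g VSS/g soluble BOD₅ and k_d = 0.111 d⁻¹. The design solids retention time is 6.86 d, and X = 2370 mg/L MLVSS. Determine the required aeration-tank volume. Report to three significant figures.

Rearranging the biomass balance for a CMAS with decay, V = Y·Q·ΔS·θ_c / [X·(1+k_d θ_c)] = 0.418 × 562 × (935 − 5.31) × 6.86 / [2370 × (1 + 0.111 × 6.86)] = 1.5×10^6 / 4175 = 358.9 m³.

V ≈ 359 m³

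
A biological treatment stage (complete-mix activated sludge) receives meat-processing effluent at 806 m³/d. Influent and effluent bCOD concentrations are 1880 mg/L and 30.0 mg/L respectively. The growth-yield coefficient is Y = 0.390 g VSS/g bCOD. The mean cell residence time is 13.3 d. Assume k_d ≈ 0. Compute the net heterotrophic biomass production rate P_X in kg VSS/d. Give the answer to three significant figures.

No decay correction is needed, so Y_obs = Y = 0.390.
ΔS = 1880 − 30.0 = 1850 mg/L, so the substrate removal rate is 806 × 1850/1000 = 1491 kg bCOD/d.
Net biomass production P_X = Y_obs × Q·(S₀ − S) = 0.3900 × 1491 = 581.5 kg VSS/d.

P_X ≈ 582 kg VSS/d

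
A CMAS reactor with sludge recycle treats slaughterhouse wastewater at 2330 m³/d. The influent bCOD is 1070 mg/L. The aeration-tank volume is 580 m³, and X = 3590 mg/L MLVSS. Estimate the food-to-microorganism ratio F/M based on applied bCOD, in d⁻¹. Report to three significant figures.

F/M ≈ 1.20 d⁻¹

F/M = applied load / biomass = Q·S₀/(V·X) = 2330 × 1070 / (580.0 × 3590) = 1.197 d⁻¹.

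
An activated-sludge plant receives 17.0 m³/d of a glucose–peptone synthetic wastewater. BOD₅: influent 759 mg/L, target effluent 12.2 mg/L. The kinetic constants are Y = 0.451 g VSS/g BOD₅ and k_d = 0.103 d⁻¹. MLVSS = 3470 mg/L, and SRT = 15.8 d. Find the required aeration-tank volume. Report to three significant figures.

V ≈ 9.92 m³

Rearranging the biomass balance for a CMAS with decay, V = Y·Q·ΔS·θ_c / [X·(1+k_d θ_c)] = 0.451 × 17.0 × (759 − 12.2) × 15.8 / [3470 × (1 + 0.103 × 15.8)] = 9.05×10^4 / 9117 = 9.923 m³.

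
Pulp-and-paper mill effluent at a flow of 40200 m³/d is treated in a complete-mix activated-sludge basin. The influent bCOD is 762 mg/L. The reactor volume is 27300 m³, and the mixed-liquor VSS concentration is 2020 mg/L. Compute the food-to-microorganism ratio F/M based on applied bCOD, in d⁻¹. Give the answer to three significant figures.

F/M = applied load / biomass = Q·S₀/(V·X) = 40200 × 762 / (27300 × 2020) = 0.5555 d⁻¹.

F/M ≈ 0.555 d⁻¹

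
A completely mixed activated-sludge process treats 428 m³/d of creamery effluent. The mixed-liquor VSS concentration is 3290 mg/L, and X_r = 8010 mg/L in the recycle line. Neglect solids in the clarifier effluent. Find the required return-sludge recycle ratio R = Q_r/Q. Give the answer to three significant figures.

R ≈ 0.697

Mass balance around the secondary clarifier (neglecting effluent solids): R = X / (X_r − X) = 3290 / (8010 − 3290) = 0.6970.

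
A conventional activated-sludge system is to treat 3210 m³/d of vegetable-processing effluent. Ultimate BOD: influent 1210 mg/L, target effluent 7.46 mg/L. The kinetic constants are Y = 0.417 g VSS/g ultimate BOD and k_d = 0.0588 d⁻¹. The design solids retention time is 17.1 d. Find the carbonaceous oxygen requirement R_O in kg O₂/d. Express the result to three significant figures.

R_O ≈ 2720 kg O₂/d

The observed yield is Y_obs = Y/(1 + k_d·θ_c) = 0.417 / (1 + 0.0588 × 17.1) = 0.417 / 2.005 = 0.2079 g VSS per g ultimate BOD removed.
Mass of ultimate BOD removed per day: Q(S₀ − S) = 3210 × 1203 g/m³ = 3860 kg/d.
P_X = Y_obs·Q·(S₀ − S) = 0.2079 × 3860 = 802.6 kg VSS/d.
R_O = Q·ΔS − 1.42 P_X = 3860 − 1140 = 2720 kg O₂/d.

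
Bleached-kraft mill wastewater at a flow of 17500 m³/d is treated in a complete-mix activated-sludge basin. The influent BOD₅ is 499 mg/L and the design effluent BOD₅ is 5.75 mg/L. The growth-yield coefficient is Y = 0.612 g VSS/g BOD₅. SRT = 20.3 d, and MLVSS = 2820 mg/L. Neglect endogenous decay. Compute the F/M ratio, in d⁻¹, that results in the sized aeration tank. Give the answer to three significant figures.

V·X = Y·Q·ΔS·θ_c gives V = 0.612 × 17500 × (499 − 5.75) × 20.3 / 2820 = 38028 m³.
F/M = applied load / biomass = Q·S₀/(V·X) = 17500 × 499 / (38028 × 2820) = 0.08143 d⁻¹.

F/M ≈ 0.0814 d⁻¹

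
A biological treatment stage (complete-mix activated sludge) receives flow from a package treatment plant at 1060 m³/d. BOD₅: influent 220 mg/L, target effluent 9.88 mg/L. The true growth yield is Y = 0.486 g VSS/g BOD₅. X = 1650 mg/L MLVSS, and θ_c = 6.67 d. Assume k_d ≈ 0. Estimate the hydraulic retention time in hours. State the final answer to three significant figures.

τ ≈ 9.91 h

Biomass mass balance (decay neglected): V·X = Y·Q·(S₀ − S)·θ_c, so V = 0.486 × 1060 × (220 − 9.88) × 6.67 / 1650 = 437.6 m³.
Hydraulic retention time τ = V/Q = 437.6 / 1060 = 0.4128 d = 9.907 h.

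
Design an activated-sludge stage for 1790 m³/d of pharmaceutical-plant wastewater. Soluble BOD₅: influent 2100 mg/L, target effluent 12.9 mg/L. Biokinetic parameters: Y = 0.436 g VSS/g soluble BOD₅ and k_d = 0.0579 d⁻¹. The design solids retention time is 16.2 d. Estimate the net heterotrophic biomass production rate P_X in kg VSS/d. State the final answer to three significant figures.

P_X ≈ 840 kg VSS/d

Y_obs = Y / (1 + k_d θ_c) = 0.436 / (1 + 0.0579 × 16.2) = 0.436 / 1.938 = 0.2250.
ΔS = 2100 − 12.9 = 2087 mg/L, so the substrate removal rate is 1790 × 2087/1000 = 3736 kg soluble BOD₅/d.
Net biomass production P_X = Y_obs × Q·(S₀ − S) = 0.2250 × 3736 = 840.5 kg VSS/d.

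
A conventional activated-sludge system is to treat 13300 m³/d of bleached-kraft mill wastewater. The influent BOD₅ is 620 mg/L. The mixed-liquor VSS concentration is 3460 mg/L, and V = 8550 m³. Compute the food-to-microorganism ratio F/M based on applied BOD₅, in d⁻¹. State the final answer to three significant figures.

F/M = Q·S₀ / (V·X) = 13300 × 620 / (8550 × 3460) = 0.2787 g BOD₅·(g VSS·d)⁻¹.

F/M ≈ 0.279 d⁻¹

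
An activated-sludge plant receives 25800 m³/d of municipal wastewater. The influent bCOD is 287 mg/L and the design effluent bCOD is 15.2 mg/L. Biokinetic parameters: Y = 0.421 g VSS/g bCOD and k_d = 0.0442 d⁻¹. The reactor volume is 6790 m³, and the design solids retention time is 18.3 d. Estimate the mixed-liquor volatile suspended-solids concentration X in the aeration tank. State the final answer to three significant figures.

From V·X·(1 + k_d·θ_c) = Y·Q·(S₀ − S)·θ_c: X = 0.421 × 25800 × (287 − 15.2) × 18.3 / [6790 × (1 + 0.0442 × 18.3)] = 4399 mg/L.

X ≈ 4400 mg/L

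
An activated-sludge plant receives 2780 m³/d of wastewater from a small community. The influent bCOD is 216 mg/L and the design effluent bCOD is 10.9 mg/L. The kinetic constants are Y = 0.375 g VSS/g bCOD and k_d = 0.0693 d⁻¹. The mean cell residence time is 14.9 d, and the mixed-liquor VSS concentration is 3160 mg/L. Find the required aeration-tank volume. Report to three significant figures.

V ≈ 496 m³

Rearranging the biomass balance for a CMAS with decay, V = Y·Q·ΔS·θ_c / [X·(1+k_d θ_c)] = 0.375 × 2780 × (216 − 10.9) × 14.9 / [3160 × (1 + 0.0693 × 14.9)] = 3.19×10^6 / 6423 = 496.0 m³.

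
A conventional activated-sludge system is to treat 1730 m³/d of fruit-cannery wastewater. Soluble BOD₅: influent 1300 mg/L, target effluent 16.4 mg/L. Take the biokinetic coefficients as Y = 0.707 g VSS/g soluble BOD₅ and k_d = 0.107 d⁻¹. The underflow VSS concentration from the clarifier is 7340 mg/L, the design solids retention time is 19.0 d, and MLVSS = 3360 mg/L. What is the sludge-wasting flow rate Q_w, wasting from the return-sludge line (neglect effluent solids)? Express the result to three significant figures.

Rearranging the biomass balance for a CMAS with decay, V = Y·Q·ΔS·θ_c / [X·(1+k_d θ_c)] = 0.707 × 1730 × (1300 − 16.4) × 19.0 / [3360 × (1 + 0.107 × 19.0)] = 2.98×10^7 / 10191 = 2927 m³.
Q_w = (V·X)/(θ_c X_r) = 2927 × 3360 / (19.0 × 7340) = 70.52 m³/d.

Q_w ≈ 70.5 m³/d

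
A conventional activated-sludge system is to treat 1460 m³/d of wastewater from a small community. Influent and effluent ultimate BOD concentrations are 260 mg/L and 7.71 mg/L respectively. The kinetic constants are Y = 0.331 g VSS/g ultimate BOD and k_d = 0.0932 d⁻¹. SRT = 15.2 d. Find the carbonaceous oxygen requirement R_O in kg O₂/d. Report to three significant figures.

R_O ≈ 297 kg O₂/d

Y_obs = Y / (1 + k_d θ_c) = 0.331 / (1 + 0.0932 × 15.2) = 0.331 / 2.417 = 0.1370.
ΔS = 260 − 7.71 = 252.3 mg/L, so the substrate removal rate is 1460 × 252.3/1000 = 368.3 kg ultimate BOD/d.
Net sludge production P_X = 0.1370 × 368.3 = 50.45 kg VSS/d.
R_O = Q·(S₀ − S) − 1.42·P_X = 368.3 − 1.42 × 50.45 = 296.7 kg O₂/d.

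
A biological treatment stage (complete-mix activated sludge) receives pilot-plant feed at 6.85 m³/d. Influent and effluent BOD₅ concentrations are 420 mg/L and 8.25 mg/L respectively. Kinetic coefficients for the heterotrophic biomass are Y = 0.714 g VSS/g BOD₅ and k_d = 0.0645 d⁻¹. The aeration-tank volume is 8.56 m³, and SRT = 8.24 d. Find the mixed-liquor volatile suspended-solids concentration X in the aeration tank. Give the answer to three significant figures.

X = Y·Q·ΔS·θ_c / [V·(1 + k_d θ_c)] = 0.714 × 6.85 × (420 − 8.25) × 8.24 / [8.56 × (1 + 0.0645 × 8.24)] = 1266 mg/L.

X ≈ 1270 mg/L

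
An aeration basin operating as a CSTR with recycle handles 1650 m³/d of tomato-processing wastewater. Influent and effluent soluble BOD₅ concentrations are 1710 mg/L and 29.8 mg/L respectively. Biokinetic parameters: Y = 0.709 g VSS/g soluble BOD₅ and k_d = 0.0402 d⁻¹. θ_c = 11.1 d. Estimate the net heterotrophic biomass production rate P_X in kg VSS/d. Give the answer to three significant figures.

Y_obs = Y / (1 + k_d θ_c) = 0.709 / (1 + 0.0402 × 11.1) = 0.709 / 1.446 = 0.4902.
Mass of soluble BOD₅ removed per day: Q(S₀ − S) = 1650 × 1680 g/m³ = 2772 kg/d.
P_X = Y_obs · Q(S₀ − S) = 0.4902 × 2772 = 1359 kg VSS/d.

P_X ≈ 1360 kg VSS/d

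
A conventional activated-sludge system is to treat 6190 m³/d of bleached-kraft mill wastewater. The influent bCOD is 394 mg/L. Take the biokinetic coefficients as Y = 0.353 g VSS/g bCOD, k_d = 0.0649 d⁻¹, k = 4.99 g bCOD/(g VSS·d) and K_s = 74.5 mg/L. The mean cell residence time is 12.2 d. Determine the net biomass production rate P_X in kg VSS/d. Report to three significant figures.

P_X ≈ 472 kg VSS/d

Effluent substrate depends only on kinetics and SRT: S = K_s(1 + k_d θ_c) / [θ_c(Yk − k_d) − 1] = 74.5 × (1 + 0.0649 × 12.2) / [12.2 × (0.353 × 4.99 − 0.0649) − 1] = 133.5 / 19.70 = 6.777 mg/L.
Correct the yield for decay: Y_obs = Y/(1 + k_d θ_c) = 0.353 / (1 + 0.0649 × 12.2) = 0.353 / 1.792 = 0.1970.
Mass of bCOD removed per day: Q(S₀ − S) = 6190 × 387.2 g/m³ = 2397 kg/d.
Biomass produced: P_X = Y_obs·Q·ΔS = 0.1970 × 2397 ≈ 472.2 kg VSS/d.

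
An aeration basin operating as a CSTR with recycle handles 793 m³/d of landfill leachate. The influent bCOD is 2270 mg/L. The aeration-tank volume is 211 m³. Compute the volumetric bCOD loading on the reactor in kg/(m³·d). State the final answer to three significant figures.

Applied bCOD load per unit volume = Q·S₀/V = (793 × 2270/1000)/211.0 = 8.531 kg bCOD·m⁻³·d⁻¹.

L_v ≈ 8.53 kg bCOD/(m³·d)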